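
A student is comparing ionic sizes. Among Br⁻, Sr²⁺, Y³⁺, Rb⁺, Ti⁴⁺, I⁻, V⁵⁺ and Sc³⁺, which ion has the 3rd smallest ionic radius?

Sc³⁺

V⁵⁺ (Z=23, 18 e⁻), Ti⁴⁺ (Z=22, 18 e⁻), Sc³⁺ (Z=21, 18 e⁻), Y³⁺ (Z=39, 36 e⁻), Sr²⁺ (Z=38, 36 e⁻), Rb⁺ (Z=37, 36 e⁻), Br⁻ (Z=35, 36 e⁻), I⁻ (Z=53, 54 e⁻). V⁵⁺ < Ti⁴⁺ (both 18 e⁻, Z=23>22); Ti⁴⁺ < Sc³⁺ (isoelectronic, higher Z=22 is smaller); Sc³⁺ < Y³⁺ (same group, 1 shell fewer); Y³⁺ < Sr²⁺ (isoelectronic, higher Z=39 is smaller); Sr²⁺ < Rb⁺ (isoelectronic, higher Z=38 is smaller); Rb⁺ < Br⁻ (both 36 e⁻, Z=37>35); Br⁻ < I⁻ (same group, period 4 vs 5).
That gives V⁵⁺ < Ti⁴⁺ < Sc³⁺ < Y³⁺ < Sr²⁺ < Rb⁺ < Br⁻ < I⁻. From the smallest end, number 3 is Sc³⁺.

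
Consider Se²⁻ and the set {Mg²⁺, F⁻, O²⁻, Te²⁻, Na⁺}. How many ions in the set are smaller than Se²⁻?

4

First list Z and electron count for each: Mg²⁺ (Z=12, 10 e⁻), Na⁺ (Z=11, 10 e⁻), F⁻ (Z=9, 10 e⁻), O²⁻ (Z=8, 10 e⁻), Se²⁻ (Z=34, 36 e⁻), Te²⁻ (Z=52, 54 e⁻). Mg²⁺ < Na⁺ (isoelectronic, higher Z=12 is smaller); Na⁺ < F⁻ (isoelectronic, higher Z=11 is smaller); F⁻ < O²⁻ (both 10 e⁻, Z=9>8); O²⁻ < Se²⁻ (same group, period 2 vs 4); Se²⁻ < Te²⁻ (same group, period 4 vs 5).
Overall: Mg²⁺ < Na⁺ < F⁻ < O²⁻ < Se²⁻ < Te²⁻. Se²⁻ has 4 below it and 1 above. So 4 are smaller.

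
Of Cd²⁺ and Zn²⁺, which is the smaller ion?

Zn²⁺

Same group, same charge. Going down the group adds an extra shell of electrons, so the ion gets larger: Zn²⁺ is highest in the group and smallest.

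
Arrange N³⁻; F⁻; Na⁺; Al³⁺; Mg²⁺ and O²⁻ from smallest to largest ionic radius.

Al³⁺ < Mg²⁺ < Na⁺ < F⁻ < O²⁻ < N³⁻

All of these have 10 electrons (isoelectronic). With the same electron cloud, the ion with the most protons pulls it in tightest. Nuclear charges: Al³⁺ (Z=13), Mg²⁺ (Z=12), Na⁺ (Z=11), F⁻ (Z=9), O²⁻ (Z=8), N³⁻ (Z=7). Highest Z is smallest.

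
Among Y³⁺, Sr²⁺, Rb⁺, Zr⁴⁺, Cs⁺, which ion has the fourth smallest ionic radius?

Zr⁴⁺ has 36 e⁻ (Z=40), Y³⁺ has 36 e⁻ (Z=39), Sr²⁺ has 36 e⁻ (Z=38), Rb⁺ has 36 e⁻ (Z=37), Cs⁺ has 54 e⁻ (Z=55). Zr⁴⁺ < Y³⁺ (isoelectronic, higher Z=40 is smaller); Y³⁺ < Sr²⁺ (both 36 e⁻, Z=39>38); Sr²⁺ < Rb⁺ (both 36 e⁻, Z=38>37); Rb⁺ < Cs⁺ (same group, 1 shell fewer).
Full ascending order: Zr⁴⁺ < Y³⁺ < Sr²⁺ < Rb⁺ < Cs⁺. Counting from the smallest, position 4 is Rb⁺.

Rb⁺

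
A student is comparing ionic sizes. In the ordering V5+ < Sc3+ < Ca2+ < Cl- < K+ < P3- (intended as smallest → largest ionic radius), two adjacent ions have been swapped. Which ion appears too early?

The pair Cl-, K+ is the wrong way round — both have 18 electrons but Z(K)=19 > Z(Cl)=17, so K+ should be the smaller of the two. All other adjacent pairs agree with periodic trends, so Cl- is the misplaced ion.

Cl-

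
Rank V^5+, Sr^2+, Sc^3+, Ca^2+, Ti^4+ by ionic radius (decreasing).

Sr^2+ > Ca^2+ > Sc^3+ > Ti^4+ > V^5+

Work out protons and electrons: V^5+ (Z=23, 18 e⁻), Ti^4+ (Z=22, 18 e⁻), Sc^3+ (Z=21, 18 e⁻), Ca^2+ (Z=20, 18 e⁻), Sr^2+ (Z=38, 36 e⁻). V^5+ < Ti^4+ (isoelectronic, higher Z=23 is smaller); Ti^4+ < Sc^3+ (isoelectronic, higher Z=22 is smaller); Sc^3+ < Ca^2+ (both 18 e⁻, Z=21>20); Ca^2+ < Sr^2+ (same group, period 4 vs 5).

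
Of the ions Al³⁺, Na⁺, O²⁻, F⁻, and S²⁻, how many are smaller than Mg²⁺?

1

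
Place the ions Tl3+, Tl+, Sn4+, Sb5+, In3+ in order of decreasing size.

Tl+ > Tl3+ > In3+ > Sn4+ > Sb5+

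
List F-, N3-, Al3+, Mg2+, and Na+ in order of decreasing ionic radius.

N3- > F- > Na+ > Mg2+ > Al3+

All of these have 10 electrons (isoelectronic). With the same electron cloud, the ion with the most protons pulls it in tightest. Nuclear charges: Al3+ (Z=13), Mg2+ (Z=12), Na+ (Z=11), F- (Z=9), N3- (Z=7). Highest Z is smallest.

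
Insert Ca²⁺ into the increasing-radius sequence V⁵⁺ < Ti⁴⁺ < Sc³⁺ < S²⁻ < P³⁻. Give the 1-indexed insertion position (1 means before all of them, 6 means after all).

All of these have 18 electrons (isoelectronic). With the same electron cloud, the ion with the most protons pulls it in tightest. Nuclear charges: V⁵⁺ (Z=23), Ti⁴⁺ (Z=22), Sc³⁺ (Z=21), Ca²⁺ (Z=20), S²⁻ (Z=16), P³⁻ (Z=15). Highest Z is smallest.
With Ca²⁺ included the full order is V⁵⁺ < Ti⁴⁺ < Sc³⁺ < Ca²⁺ < S²⁻ < P³⁻, so it takes position 4.

4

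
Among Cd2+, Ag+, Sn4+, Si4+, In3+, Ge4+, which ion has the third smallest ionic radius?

Work out protons and electrons: Si4+ has 10 e⁻ (Z=14), Ge4+ has 28 e⁻ (Z=32), Sn4+ has 46 e⁻ (Z=50), In3+ has 46 e⁻ (Z=49), Cd2+ has 46 e⁻ (Z=48), Ag+ has 46 e⁻ (Z=47). Si4+ < Ge4+ (same group, period 3 vs 4); Ge4+ < Sn4+ (same group, period 4 vs 5); Sn4+ < In3+ (isoelectronic, higher Z=50 is smaller); In3+ < Cd2+ (both 46 e⁻, Z=49>48); Cd2+ < Ag+ (isoelectronic, higher Z=48 is smaller).
Ordering: Si4+ < Ge4+ < Sn4+ < In3+ < Cd2+ < Ag+. The third smallest is Sn4+.

Sn4+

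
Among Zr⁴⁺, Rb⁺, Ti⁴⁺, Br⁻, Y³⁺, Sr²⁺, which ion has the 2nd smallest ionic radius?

Work out protons and electrons: Ti⁴⁺ has 18 e⁻ (Z=22), Zr⁴⁺ has 36 e⁻ (Z=40), Y³⁺ has 36 e⁻ (Z=39), Sr²⁺ has 36 e⁻ (Z=38), Rb⁺ has 36 e⁻ (Z=37), Br⁻ has 36 e⁻ (Z=35). Ti⁴⁺ < Zr⁴⁺ (same group, period 4 vs 5); Zr⁴⁺ < Y³⁺ (both 36 e⁻, Z=40>39); Y³⁺ < Sr²⁺ (both 36 e⁻, Z=39>38); Sr²⁺ < Rb⁺ (both 36 e⁻, Z=38>37); Rb⁺ < Br⁻ (isoelectronic, higher Z=37 is smaller).
Ordering: Ti⁴⁺ < Zr⁴⁺ < Y³⁺ < Sr²⁺ < Rb⁺ < Br⁻. The 2nd smallest is Zr⁴⁺.

Zr⁴⁺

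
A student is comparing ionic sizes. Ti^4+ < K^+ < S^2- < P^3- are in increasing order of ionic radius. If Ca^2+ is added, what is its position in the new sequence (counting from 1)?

2

Each ion has 18 electrons. The ranking follows nuclear charge in reverse — greater Z gives a smaller radius. Ti^4+ (Z=22), Ca^2+ (Z=20), K^+ (Z=19), S^2- (Z=16), P^3- (Z=15).
With Ca^2+ included the full order is Ti^4+ < Ca^2+ < K^+ < S^2- < P^3-, so it takes position 2.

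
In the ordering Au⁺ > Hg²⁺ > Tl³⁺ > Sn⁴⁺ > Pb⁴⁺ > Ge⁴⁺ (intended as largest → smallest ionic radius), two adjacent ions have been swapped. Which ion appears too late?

Pb⁴⁺

The pair Sn⁴⁺, Pb⁴⁺ is the wrong way round — both in group 14 with the same charge; Sn⁴⁺ (period 5) has the smaller radius. All other adjacent pairs agree with periodic trends, so Pb⁴⁺ is the misplaced ion.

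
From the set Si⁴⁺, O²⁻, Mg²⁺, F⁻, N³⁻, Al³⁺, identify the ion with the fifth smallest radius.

O²⁻

Isoelectronic series (10 e⁻ each). Size is set by nuclear charge: more protons means a smaller ion. Si⁴⁺ (Z=14), Al³⁺ (Z=13), Mg²⁺ (Z=12), F⁻ (Z=9), O²⁻ (Z=8), N³⁻ (Z=7).
Ordering: Si⁴⁺ < Al³⁺ < Mg²⁺ < F⁻ < O²⁻ < N³⁻. The fifth smallest is O²⁻.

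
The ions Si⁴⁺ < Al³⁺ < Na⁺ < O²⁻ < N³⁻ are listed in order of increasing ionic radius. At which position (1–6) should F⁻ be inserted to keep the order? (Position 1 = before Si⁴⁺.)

4

These species are isoelectronic with 10 electrons. The only difference is the number of protons: Si⁴⁺ (Z=14), Al³⁺ (Z=13), Na⁺ (Z=11), F⁻ (Z=9), O²⁻ (Z=8), N³⁻ (Z=7). The strongest nuclear pull (Si⁴⁺) gives the smallest ion.
The complete sequence is Si⁴⁺ < Al³⁺ < Na⁺ < F⁻ < O²⁻ < N³⁻. F⁻ sits at position 4.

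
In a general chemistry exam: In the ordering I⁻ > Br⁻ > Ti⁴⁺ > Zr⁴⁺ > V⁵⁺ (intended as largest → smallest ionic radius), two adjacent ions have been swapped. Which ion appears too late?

The pair Ti⁴⁺, Zr⁴⁺ is the wrong way round — both in group 4 with the same charge; Ti⁴⁺ (period 4) has the smaller radius. All other adjacent pairs agree with periodic trends, so Zr⁴⁺ is the misplaced ion.

Zr⁴⁺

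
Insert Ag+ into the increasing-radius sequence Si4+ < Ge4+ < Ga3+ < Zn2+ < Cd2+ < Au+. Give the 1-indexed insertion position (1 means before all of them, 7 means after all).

Work out protons and electrons: Si4+ has 10 e⁻ (Z=14), Ge4+ has 28 e⁻ (Z=32), Ga3+ has 28 e⁻ (Z=31), Zn2+ has 28 e⁻ (Z=30), Cd2+ has 46 e⁻ (Z=48), Ag+ has 46 e⁻ (Z=47), Au+ has 78 e⁻ (Z=79). Si4+ < Ge4+ (same group, period 3 vs 4); Ge4+ < Ga3+ (isoelectronic, higher Z=32 is smaller); Ga3+ < Zn2+ (isoelectronic, higher Z=31 is smaller); Zn2+ < Cd2+ (same group, 1 shell fewer); Cd2+ < Ag+ (both 46 e⁻, Z=48>47); Ag+ < Au+ (same group, period 5 vs 6).
Putting Ag+ in gives Si4+ < Ge4+ < Ga3+ < Zn2+ < Cd2+ < Ag+ < Au+; it lands at slot 6.

6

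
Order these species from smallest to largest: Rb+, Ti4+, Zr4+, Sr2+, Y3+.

Ti4+ < Zr4+ < Y3+ < Sr2+ < Rb+

Work out protons and electrons: Ti4+: 18 e⁻, Z=22, Zr4+: 36 e⁻, Z=40, Y3+: 36 e⁻, Z=39, Sr2+: 36 e⁻, Z=38, Rb+: 36 e⁻, Z=37. Ti4+ < Zr4+ (same group, period 4 vs 5); Zr4+ < Y3+ (isoelectronic, higher Z=40 is smaller); Y3+ < Sr2+ (both 36 e⁻, Z=39>38); Sr2+ < Rb+ (both 36 e⁻, Z=38>37).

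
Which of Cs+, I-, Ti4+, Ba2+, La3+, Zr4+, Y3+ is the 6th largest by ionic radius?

Zr4+

Tabulating Z and e⁻: Ti4+ (Z=22, 18 e⁻), Zr4+ (Z=40, 36 e⁻), Y3+ (Z=39, 36 e⁻), La3+ (Z=57, 54 e⁻), Ba2+ (Z=56, 54 e⁻), Cs+ (Z=55, 54 e⁻), I- (Z=53, 54 e⁻). Ti4+ < Zr4+ (same group, period 4 vs 5); Zr4+ < Y3+ (both 36 e⁻, Z=40>39); Y3+ < La3+ (same group, period 5 vs 6); La3+ < Ba2+ (isoelectronic, higher Z=57 is smaller); Ba2+ < Cs+ (both 54 e⁻, Z=56>55); Cs+ < I- (both 54 e⁻, Z=55>53).
Full ascending order: Ti4+ < Zr4+ < Y3+ < La3+ < Ba2+ < Cs+ < I-. Counting from the largest, position 6 is Zr4+.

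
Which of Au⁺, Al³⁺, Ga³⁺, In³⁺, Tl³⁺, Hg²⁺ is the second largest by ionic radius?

Work out protons and electrons: Al³⁺ has 10 e⁻ (Z=13), Ga³⁺ has 28 e⁻ (Z=31), In³⁺ has 46 e⁻ (Z=49), Tl³⁺ has 78 e⁻ (Z=81), Hg²⁺ has 78 e⁻ (Z=80), Au⁺ has 78 e⁻ (Z=79). Al³⁺ < Ga³⁺ (same group, period 3 vs 4); Ga³⁺ < In³⁺ (same group, period 4 vs 5); In³⁺ < Tl³⁺ (same group, period 5 vs 6); Tl³⁺ < Hg²⁺ (both 78 e⁻, Z=81>80); Hg²⁺ < Au⁺ (both 78 e⁻, Z=80>79).
So the order is Al³⁺ < Ga³⁺ < In³⁺ < Tl³⁺ < Hg²⁺ < Au⁺; the 2nd-largest ion is Hg²⁺.

Hg²⁺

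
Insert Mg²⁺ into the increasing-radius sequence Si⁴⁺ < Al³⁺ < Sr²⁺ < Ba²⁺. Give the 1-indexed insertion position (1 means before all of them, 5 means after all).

3

First list Z and electron count for each: Si⁴⁺ has 10 e⁻ (Z=14), Al³⁺ has 10 e⁻ (Z=13), Mg²⁺ has 10 e⁻ (Z=12), Sr²⁺ has 36 e⁻ (Z=38), Ba²⁺ has 54 e⁻ (Z=56). Si⁴⁺ < Al³⁺ (both 10 e⁻, Z=14>13); Al³⁺ < Mg²⁺ (isoelectronic, higher Z=13 is smaller); Mg²⁺ < Sr²⁺ (same group, period 3 vs 5); Sr²⁺ < Ba²⁺ (same group, 1 shell fewer).
Putting Mg²⁺ in gives Si⁴⁺ < Al³⁺ < Mg²⁺ < Sr²⁺ < Ba²⁺; it lands at slot 3.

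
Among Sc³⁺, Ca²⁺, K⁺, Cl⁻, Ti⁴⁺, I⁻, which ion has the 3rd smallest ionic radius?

Work out protons and electrons: Ti⁴⁺ (Z=22, 18 e⁻), Sc³⁺ (Z=21, 18 e⁻), Ca²⁺ (Z=20, 18 e⁻), K⁺ (Z=19, 18 e⁻), Cl⁻ (Z=17, 18 e⁻), I⁻ (Z=53, 54 e⁻). Ti⁴⁺ < Sc³⁺ (both 18 e⁻, Z=22>21); Sc³⁺ < Ca²⁺ (isoelectronic, higher Z=21 is smaller); Ca²⁺ < K⁺ (isoelectronic, higher Z=20 is smaller); K⁺ < Cl⁻ (both 18 e⁻, Z=19>17); Cl⁻ < I⁻ (same group, period 3 vs 5).
Full ascending order: Ti⁴⁺ < Sc³⁺ < Ca²⁺ < K⁺ < Cl⁻ < I⁻. Counting from the smallest, position 3 is Ca²⁺.

Ca²⁺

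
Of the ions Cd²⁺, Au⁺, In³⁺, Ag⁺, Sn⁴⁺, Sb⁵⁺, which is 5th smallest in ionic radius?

Ag⁺

Electron counts and nuclear charges: Sb⁵⁺ has 46 e⁻ (Z=51), Sn⁴⁺ has 46 e⁻ (Z=50), In³⁺ has 46 e⁻ (Z=49), Cd²⁺ has 46 e⁻ (Z=48), Ag⁺ has 46 e⁻ (Z=47), Au⁺ has 78 e⁻ (Z=79). Sb⁵⁺ < Sn⁴⁺ (both 46 e⁻, Z=51>50); Sn⁴⁺ < In³⁺ (isoelectronic, higher Z=50 is smaller); In³⁺ < Cd²⁺ (isoelectronic, higher Z=49 is smaller); Cd²⁺ < Ag⁺ (isoelectronic, higher Z=48 is smaller); Ag⁺ < Au⁺ (same group, period 5 vs 6).
So the order is Sb⁵⁺ < Sn⁴⁺ < In³⁺ < Cd²⁺ < Ag⁺ < Au⁺; the 5th-smallest ion is Ag⁺.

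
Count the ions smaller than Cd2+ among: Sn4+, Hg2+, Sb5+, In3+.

3

First list Z and electron count for each: Sb5+ has 46 e⁻ (Z=51), Sn4+ has 46 e⁻ (Z=50), In3+ has 46 e⁻ (Z=49), Cd2+ has 46 e⁻ (Z=48), Hg2+ has 78 e⁻ (Z=80). Sb5+ < Sn4+ (both 46 e⁻, Z=51>50); Sn4+ < In3+ (both 46 e⁻, Z=50>49); In3+ < Cd2+ (both 46 e⁻, Z=49>48); Cd2+ < Hg2+ (same group, period 5 vs 6).
Relative to Cd2+, the ions that are smaller are Sb5+, Sn4+, In3+. So 3 are smaller.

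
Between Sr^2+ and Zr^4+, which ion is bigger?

These species are isoelectronic with 36 electrons. The only difference is the number of protons: Zr^4+ (Z=40), Sr^2+ (Z=38). The strongest nuclear pull (Zr^4+) gives the smallest ion.

Sr^2+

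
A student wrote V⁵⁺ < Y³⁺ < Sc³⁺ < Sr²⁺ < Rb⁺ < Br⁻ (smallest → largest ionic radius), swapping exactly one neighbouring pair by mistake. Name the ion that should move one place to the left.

Sc³⁺

Check each adjacent pair. Y³⁺ and Sc³⁺ are reversed: same group and charge — period 4 sits above period 5, so Sc³⁺ is smaller. No other neighbouring pair contradicts the periodic trends, so Sc³⁺ is the ion listed too late.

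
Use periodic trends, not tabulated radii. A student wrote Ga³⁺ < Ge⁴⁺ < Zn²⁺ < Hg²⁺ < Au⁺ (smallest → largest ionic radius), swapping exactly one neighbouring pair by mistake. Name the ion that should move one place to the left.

Ge⁴⁺

Compare adjacent ions: they are isoelectronic (28 e⁻) and Ge has more protons than Ga (32 vs 31), making Ge⁴⁺ smaller — yet in this increasing list Ga³⁺ sits before Ge⁴⁺. Nothing else is reversed, so Ge⁴⁺ should move one place to the left.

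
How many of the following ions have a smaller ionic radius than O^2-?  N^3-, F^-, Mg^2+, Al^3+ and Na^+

These species are isoelectronic with 10 electrons. The only difference is the number of protons: Al^3+ (Z=13), Mg^2+ (Z=12), Na^+ (Z=11), F^- (Z=9), O^2- (Z=8), N^3- (Z=7). The strongest nuclear pull (Al^3+) gives the smallest ion.
Overall: Al^3+ < Mg^2+ < Na^+ < F^- < O^2- < N^3-. O^2- has 4 below it and 1 above. So 4 are smaller.

4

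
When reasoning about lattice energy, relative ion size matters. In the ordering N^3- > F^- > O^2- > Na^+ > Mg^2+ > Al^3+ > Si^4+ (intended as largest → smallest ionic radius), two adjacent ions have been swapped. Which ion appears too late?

O^2-

Compare adjacent ions: they are isoelectronic (10 e⁻) and F has more protons than O (9 vs 8), making F^- smaller — yet in this decreasing list F^- sits before O^2-. Nothing else is reversed, so O^2- should move one place to the left.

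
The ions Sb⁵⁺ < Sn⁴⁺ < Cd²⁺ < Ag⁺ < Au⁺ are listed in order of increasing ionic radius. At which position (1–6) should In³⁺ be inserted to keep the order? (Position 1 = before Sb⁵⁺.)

Electron counts and nuclear charges: Sb⁵⁺ (Z=51, 46 e⁻), Sn⁴⁺ (Z=50, 46 e⁻), In³⁺ (Z=49, 46 e⁻), Cd²⁺ (Z=48, 46 e⁻), Ag⁺ (Z=47, 46 e⁻), Au⁺ (Z=79, 78 e⁻). Sb⁵⁺ < Sn⁴⁺ (both 46 e⁻, Z=51>50); Sn⁴⁺ < In³⁺ (isoelectronic, higher Z=50 is smaller); In³⁺ < Cd²⁺ (both 46 e⁻, Z=49>48); Cd²⁺ < Ag⁺ (isoelectronic, higher Z=48 is smaller); Ag⁺ < Au⁺ (same group, period 5 vs 6).
The complete sequence is Sb⁵⁺ < Sn⁴⁺ < In³⁺ < Cd²⁺ < Ag⁺ < Au⁺. In³⁺ sits at position 3.

3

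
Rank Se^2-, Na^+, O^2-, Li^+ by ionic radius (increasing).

First list Z and electron count for each: Li^+ has 2 e⁻ (Z=3), Na^+ has 10 e⁻ (Z=11), O^2- has 10 e⁻ (Z=8), Se^2- has 36 e⁻ (Z=34). Li^+ < Na^+ (same group, 1 shell fewer); Na^+ < O^2- (both 10 e⁻, Z=11>8); O^2- < Se^2- (same group, 2 shells fewer).

Li^+ < Na^+ < O^2- < Se^2-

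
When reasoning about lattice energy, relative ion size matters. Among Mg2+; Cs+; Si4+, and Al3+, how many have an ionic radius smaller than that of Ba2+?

3

Work out protons and electrons: Si4+ (Z=14, 10 e⁻), Al3+ (Z=13, 10 e⁻), Mg2+ (Z=12, 10 e⁻), Ba2+ (Z=56, 54 e⁻), Cs+ (Z=55, 54 e⁻). Si4+ < Al3+ (isoelectronic, higher Z=14 is smaller); Al3+ < Mg2+ (isoelectronic, higher Z=13 is smaller); Mg2+ < Ba2+ (same group, period 3 vs 6); Ba2+ < Cs+ (both 54 e⁻, Z=56>55).
Ordering all of them (including Ba2+) by radius gives Si4+ < Al3+ < Mg2+ < Ba2+ < Cs+. Count: 3.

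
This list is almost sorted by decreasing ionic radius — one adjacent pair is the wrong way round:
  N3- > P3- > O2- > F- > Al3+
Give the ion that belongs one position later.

N3-

Check each adjacent pair. N3- and P3- are reversed: same group and charge — period 2 sits above period 3, so N3- is smaller. No other neighbouring pair contradicts the periodic trends, so N3- is the ion listed too early.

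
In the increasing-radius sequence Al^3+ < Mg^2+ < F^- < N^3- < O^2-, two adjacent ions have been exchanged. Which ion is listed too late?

O^2-

Check each adjacent pair. N^3- and O^2- are reversed: both have 10 electrons but Z(O)=8 > Z(N)=7, so O^2- should be the smaller of the two. No other neighbouring pair contradicts the periodic trends, so O^2- is the ion listed too late.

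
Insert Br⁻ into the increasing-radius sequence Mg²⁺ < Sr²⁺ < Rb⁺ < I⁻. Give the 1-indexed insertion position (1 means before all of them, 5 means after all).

4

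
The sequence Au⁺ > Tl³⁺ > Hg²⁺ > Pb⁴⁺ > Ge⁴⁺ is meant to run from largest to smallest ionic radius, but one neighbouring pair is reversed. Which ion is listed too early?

Scanning neighbour by neighbour, only Tl³⁺/Hg²⁺ violates a trend: Tl³⁺ and Hg²⁺ share 78 electrons; the higher nuclear charge on Tl (Z=81) contracts it more, so Tl³⁺ < Hg²⁺. That makes Tl³⁺ the one sitting a position early relative to where it belongs.

Tl³⁺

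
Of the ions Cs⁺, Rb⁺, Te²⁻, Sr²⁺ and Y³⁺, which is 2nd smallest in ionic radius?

Work out protons and electrons: Y³⁺: 36 e⁻, Z=39, Sr²⁺: 36 e⁻, Z=38, Rb⁺: 36 e⁻, Z=37, Cs⁺: 54 e⁻, Z=55, Te²⁻: 54 e⁻, Z=52. Y³⁺ < Sr²⁺ (isoelectronic, higher Z=39 is smaller); Sr²⁺ < Rb⁺ (isoelectronic, higher Z=38 is smaller); Rb⁺ < Cs⁺ (same group, 1 shell fewer); Cs⁺ < Te²⁻ (isoelectronic, higher Z=55 is smaller).
That gives Y³⁺ < Sr²⁺ < Rb⁺ < Cs⁺ < Te²⁻. From the smallest end, number 2 is Sr²⁺.

Sr²⁺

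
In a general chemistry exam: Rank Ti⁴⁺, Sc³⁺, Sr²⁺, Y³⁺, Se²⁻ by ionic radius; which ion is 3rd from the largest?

Y³⁺

Ti⁴⁺: 18 e⁻, Z=22, Sc³⁺: 18 e⁻, Z=21, Y³⁺: 36 e⁻, Z=39, Sr²⁺: 36 e⁻, Z=38, Se²⁻: 36 e⁻, Z=34. Ti⁴⁺ < Sc³⁺ (isoelectronic, higher Z=22 is smaller); Sc³⁺ < Y³⁺ (same group, period 4 vs 5); Y³⁺ < Sr²⁺ (both 36 e⁻, Z=39>38); Sr²⁺ < Se²⁻ (isoelectronic, higher Z=38 is smaller).
That gives Ti⁴⁺ < Sc³⁺ < Y³⁺ < Sr²⁺ < Se²⁻. From the largest end, number 3 is Y³⁺.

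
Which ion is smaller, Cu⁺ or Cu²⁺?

For a single element, ionic radius drops as positive charge rises — Cu²⁺ < Cu⁺.

Cu²⁺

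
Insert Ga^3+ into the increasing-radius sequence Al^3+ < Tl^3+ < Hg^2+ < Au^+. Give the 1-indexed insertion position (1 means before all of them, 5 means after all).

2

First list Z and electron count for each: Al^3+: 10 e⁻, Z=13, Ga^3+: 28 e⁻, Z=31, Tl^3+: 78 e⁻, Z=81, Hg^2+: 78 e⁻, Z=80, Au^+: 78 e⁻, Z=79. Al^3+ < Ga^3+ (same group, 1 shell fewer); Ga^3+ < Tl^3+ (same group, period 4 vs 6); Tl^3+ < Hg^2+ (both 78 e⁻, Z=81>80); Hg^2+ < Au^+ (isoelectronic, higher Z=80 is smaller).
Putting Ga^3+ in gives Al^3+ < Ga^3+ < Tl^3+ < Hg^2+ < Au^+; it lands at slot 2.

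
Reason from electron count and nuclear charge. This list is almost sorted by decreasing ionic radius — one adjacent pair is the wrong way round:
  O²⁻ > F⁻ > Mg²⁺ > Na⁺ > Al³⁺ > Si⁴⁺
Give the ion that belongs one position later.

Mg²⁺

Check each adjacent pair. Mg²⁺ and Na⁺ are reversed: both have 10 electrons but Z(Mg)=12 > Z(Na)=11, so Mg²⁺ should be the smaller of the two. No other neighbouring pair contradicts the periodic trends, so Mg²⁺ is the ion listed too early.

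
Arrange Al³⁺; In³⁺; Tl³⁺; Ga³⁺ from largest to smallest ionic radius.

Tl³⁺ > In³⁺ > Ga³⁺ > Al³⁺

These ions sit in one column with identical charge. Each step down the periodic table adds a principal shell, increasing the radius.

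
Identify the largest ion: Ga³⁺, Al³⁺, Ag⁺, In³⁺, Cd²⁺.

Ag⁺

First list Z and electron count for each: Al³⁺: 10 e⁻, Z=13, Ga³⁺: 28 e⁻, Z=31, In³⁺: 46 e⁻, Z=49, Cd²⁺: 46 e⁻, Z=48, Ag⁺: 46 e⁻, Z=47. Al³⁺ < Ga³⁺ (same group, 1 shell fewer); Ga³⁺ < In³⁺ (same group, 1 shell fewer); In³⁺ < Cd²⁺ (isoelectronic, higher Z=49 is smaller); Cd²⁺ < Ag⁺ (isoelectronic, higher Z=48 is smaller).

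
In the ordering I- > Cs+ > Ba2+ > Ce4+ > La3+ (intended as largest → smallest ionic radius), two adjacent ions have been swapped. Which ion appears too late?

The pair Ce4+, La3+ is the wrong way round — they are isoelectronic (54 e⁻) and Ce has more protons than La (58 vs 57), making Ce4+ smaller. All other adjacent pairs agree with periodic trends, so La3+ is the misplaced ion.

La3+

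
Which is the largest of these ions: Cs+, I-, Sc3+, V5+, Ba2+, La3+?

I-

V5+ has 18 e⁻ (Z=23), Sc3+ has 18 e⁻ (Z=21), La3+ has 54 e⁻ (Z=57), Ba2+ has 54 e⁻ (Z=56), Cs+ has 54 e⁻ (Z=55), I- has 54 e⁻ (Z=53). V5+ < Sc3+ (isoelectronic, higher Z=23 is smaller); Sc3+ < La3+ (same group, period 4 vs 6); La3+ < Ba2+ (both 54 e⁻, Z=57>56); Ba2+ < Cs+ (isoelectronic, higher Z=56 is smaller); Cs+ < I- (both 54 e⁻, Z=55>53).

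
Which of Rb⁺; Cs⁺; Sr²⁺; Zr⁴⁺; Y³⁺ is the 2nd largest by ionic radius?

First list Z and electron count for each: Zr⁴⁺ has 36 e⁻ (Z=40), Y³⁺ has 36 e⁻ (Z=39), Sr²⁺ has 36 e⁻ (Z=38), Rb⁺ has 36 e⁻ (Z=37), Cs⁺ has 54 e⁻ (Z=55). Zr⁴⁺ < Y³⁺ (isoelectronic, higher Z=40 is smaller); Y³⁺ < Sr²⁺ (both 36 e⁻, Z=39>38); Sr²⁺ < Rb⁺ (isoelectronic, higher Z=38 is smaller); Rb⁺ < Cs⁺ (same group, period 5 vs 6).
Full ascending order: Zr⁴⁺ < Y³⁺ < Sr²⁺ < Rb⁺ < Cs⁺. Counting from the largest, position 2 is Rb⁺.

Rb⁺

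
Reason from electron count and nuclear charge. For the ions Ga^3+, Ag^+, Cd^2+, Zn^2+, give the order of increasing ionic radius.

Ga^3+ < Zn^2+ < Cd^2+ < Ag^+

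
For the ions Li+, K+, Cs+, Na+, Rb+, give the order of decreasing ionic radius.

Cs+ > Rb+ > K+ > Na+ > Li+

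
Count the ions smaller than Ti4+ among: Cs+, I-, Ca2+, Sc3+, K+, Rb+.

Work out protons and electrons: Ti4+: 18 e⁻, Z=22, Sc3+: 18 e⁻, Z=21, Ca2+: 18 e⁻, Z=20, K+: 18 e⁻, Z=19, Rb+: 36 e⁻, Z=37, Cs+: 54 e⁻, Z=55, I-: 54 e⁻, Z=53. Ti4+ < Sc3+ (both 18 e⁻, Z=22>21); Sc3+ < Ca2+ (both 18 e⁻, Z=21>20); Ca2+ < K+ (isoelectronic, higher Z=20 is smaller); K+ < Rb+ (same group, 1 shell fewer); Rb+ < Cs+ (same group, 1 shell fewer); Cs+ < I- (isoelectronic, higher Z=55 is smaller).
Overall: Ti4+ < Sc3+ < Ca2+ < K+ < Rb+ < Cs+ < I-. Ti4+ has 0 below it and 6 above. That's 0.

0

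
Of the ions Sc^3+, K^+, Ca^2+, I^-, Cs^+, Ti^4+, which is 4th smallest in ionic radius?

K^+

Work out protons and electrons: Ti^4+ (Z=22, 18 e⁻), Sc^3+ (Z=21, 18 e⁻), Ca^2+ (Z=20, 18 e⁻), K^+ (Z=19, 18 e⁻), Cs^+ (Z=55, 54 e⁻), I^- (Z=53, 54 e⁻). Ti^4+ < Sc^3+ (both 18 e⁻, Z=22>21); Sc^3+ < Ca^2+ (both 18 e⁻, Z=21>20); Ca^2+ < K^+ (isoelectronic, higher Z=20 is smaller); K^+ < Cs^+ (same group, period 4 vs 6); Cs^+ < I^- (both 54 e⁻, Z=55>53).
So the order is Ti^4+ < Sc^3+ < Ca^2+ < K^+ < Cs^+ < I^-; the 4th-smallest ion is K^+.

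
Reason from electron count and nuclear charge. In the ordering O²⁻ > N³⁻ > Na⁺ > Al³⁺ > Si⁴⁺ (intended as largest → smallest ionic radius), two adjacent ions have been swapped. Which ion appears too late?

Check each adjacent pair. O²⁻ and N³⁻ are reversed: they are isoelectronic (10 e⁻) and O has more protons than N (8 vs 7), making O²⁻ smaller. No other neighbouring pair contradicts the periodic trends, so N³⁻ is the ion listed too late.

N³⁻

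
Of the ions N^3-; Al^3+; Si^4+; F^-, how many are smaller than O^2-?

Each ion has 10 electrons. The ranking follows nuclear charge in reverse — greater Z gives a smaller radius. Si^4+ (Z=14), Al^3+ (Z=13), F^- (Z=9), O^2- (Z=8), N^3- (Z=7).
Overall: Si^4+ < Al^3+ < F^- < O^2- < N^3-. O^2- has 3 below it and 1 above. Count: 3.

3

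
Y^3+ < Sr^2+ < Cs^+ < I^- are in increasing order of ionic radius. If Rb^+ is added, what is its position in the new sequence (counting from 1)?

3

First list Z and electron count for each: Y^3+ has 36 e⁻ (Z=39), Sr^2+ has 36 e⁻ (Z=38), Rb^+ has 36 e⁻ (Z=37), Cs^+ has 54 e⁻ (Z=55), I^- has 54 e⁻ (Z=53). Y^3+ < Sr^2+ (isoelectronic, higher Z=39 is smaller); Sr^2+ < Rb^+ (isoelectronic, higher Z=38 is smaller); Rb^+ < Cs^+ (same group, 1 shell fewer); Cs^+ < I^- (both 54 e⁻, Z=55>53).
Putting Rb^+ in gives Y^3+ < Sr^2+ < Rb^+ < Cs^+ < I^-; it lands at slot 3.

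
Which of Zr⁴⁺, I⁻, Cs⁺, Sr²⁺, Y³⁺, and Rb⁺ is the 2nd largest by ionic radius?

Cs⁺

Electron counts and nuclear charges: Zr⁴⁺ (Z=40, 36 e⁻), Y³⁺ (Z=39, 36 e⁻), Sr²⁺ (Z=38, 36 e⁻), Rb⁺ (Z=37, 36 e⁻), Cs⁺ (Z=55, 54 e⁻), I⁻ (Z=53, 54 e⁻). Zr⁴⁺ < Y³⁺ (isoelectronic, higher Z=40 is smaller); Y³⁺ < Sr²⁺ (isoelectronic, higher Z=39 is smaller); Sr²⁺ < Rb⁺ (isoelectronic, higher Z=38 is smaller); Rb⁺ < Cs⁺ (same group, period 5 vs 6); Cs⁺ < I⁻ (both 54 e⁻, Z=55>53).
Full ascending order: Zr⁴⁺ < Y³⁺ < Sr²⁺ < Rb⁺ < Cs⁺ < I⁻. Counting from the largest, position 2 is Cs⁺.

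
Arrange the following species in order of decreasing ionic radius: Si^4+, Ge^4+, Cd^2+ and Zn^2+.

Cd^2+ > Zn^2+ > Ge^4+ > Si^4+

First list Z and electron count for each: Si^4+ has 10 e⁻ (Z=14), Ge^4+ has 28 e⁻ (Z=32), Zn^2+ has 28 e⁻ (Z=30), Cd^2+ has 46 e⁻ (Z=48). Si^4+ < Ge^4+ (same group, 1 shell fewer); Ge^4+ < Zn^2+ (both 28 e⁻, Z=32>30); Zn^2+ < Cd^2+ (same group, 1 shell fewer).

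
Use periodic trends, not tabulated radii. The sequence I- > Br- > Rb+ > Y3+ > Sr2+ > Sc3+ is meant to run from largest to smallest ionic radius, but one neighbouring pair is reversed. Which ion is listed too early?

Y3+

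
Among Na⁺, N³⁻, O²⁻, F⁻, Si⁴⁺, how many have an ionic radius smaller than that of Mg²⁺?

These species are isoelectronic with 10 electrons. The only difference is the number of protons: Si⁴⁺ (Z=14), Mg²⁺ (Z=12), Na⁺ (Z=11), F⁻ (Z=9), O²⁻ (Z=8), N³⁻ (Z=7). The strongest nuclear pull (Si⁴⁺) gives the smallest ion.
Overall: Si⁴⁺ < Mg²⁺ < Na⁺ < F⁻ < O²⁻ < N³⁻. Mg²⁺ has 1 below it and 4 above. So 1 is smaller.

1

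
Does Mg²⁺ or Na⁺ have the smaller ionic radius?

Isoelectronic series (10 e⁻ each). Size is set by nuclear charge: more protons means a smaller ion. Mg²⁺ (Z=12), Na⁺ (Z=11).

Mg²⁺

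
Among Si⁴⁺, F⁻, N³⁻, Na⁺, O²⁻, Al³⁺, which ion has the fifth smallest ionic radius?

All of these have 10 electrons (isoelectronic). With the same electron cloud, the ion with the most protons pulls it in tightest. Nuclear charges: Si⁴⁺ (Z=14), Al³⁺ (Z=13), Na⁺ (Z=11), F⁻ (Z=9), O²⁻ (Z=8), N³⁻ (Z=7). Highest Z is smallest.
Ordering: Si⁴⁺ < Al³⁺ < Na⁺ < F⁻ < O²⁻ < N³⁻. The fifth smallest is O²⁻.

O²⁻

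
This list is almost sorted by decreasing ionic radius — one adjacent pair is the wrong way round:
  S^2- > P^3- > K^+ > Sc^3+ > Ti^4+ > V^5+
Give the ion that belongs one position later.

Compare adjacent ions: they are isoelectronic (18 e⁻) and S has more protons than P (16 vs 15), making S^2- smaller — yet in this decreasing list S^2- sits before P^3-. Nothing else is reversed, so S^2- should move one place to the right.

S^2-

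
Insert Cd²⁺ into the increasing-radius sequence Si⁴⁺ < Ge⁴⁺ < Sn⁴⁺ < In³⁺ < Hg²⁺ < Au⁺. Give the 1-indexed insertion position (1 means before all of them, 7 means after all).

5

First list Z and electron count for each: Si⁴⁺ (Z=14, 10 e⁻), Ge⁴⁺ (Z=32, 28 e⁻), Sn⁴⁺ (Z=50, 46 e⁻), In³⁺ (Z=49, 46 e⁻), Cd²⁺ (Z=48, 46 e⁻), Hg²⁺ (Z=80, 78 e⁻), Au⁺ (Z=79, 78 e⁻). Si⁴⁺ < Ge⁴⁺ (same group, period 3 vs 4); Ge⁴⁺ < Sn⁴⁺ (same group, 1 shell fewer); Sn⁴⁺ < In³⁺ (isoelectronic, higher Z=50 is smaller); In³⁺ < Cd²⁺ (both 46 e⁻, Z=49>48); Cd²⁺ < Hg²⁺ (same group, period 5 vs 6); Hg²⁺ < Au⁺ (isoelectronic, higher Z=80 is smaller).
With Cd²⁺ included the full order is Si⁴⁺ < Ge⁴⁺ < Sn⁴⁺ < In³⁺ < Cd²⁺ < Hg²⁺ < Au⁺, so it takes position 5.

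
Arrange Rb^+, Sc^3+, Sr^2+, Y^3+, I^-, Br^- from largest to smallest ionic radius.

I^- > Br^- > Rb^+ > Sr^2+ > Y^3+ > Sc^3+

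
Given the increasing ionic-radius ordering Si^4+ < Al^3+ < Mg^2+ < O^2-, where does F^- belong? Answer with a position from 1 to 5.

4

All of these have 10 electrons (isoelectronic). With the same electron cloud, the ion with the most protons pulls it in tightest. Nuclear charges: Si^4+ (Z=14), Al^3+ (Z=13), Mg^2+ (Z=12), F^- (Z=9), O^2- (Z=8). Highest Z is smallest.
The complete sequence is Si^4+ < Al^3+ < Mg^2+ < F^- < O^2-. F^- sits at position 4.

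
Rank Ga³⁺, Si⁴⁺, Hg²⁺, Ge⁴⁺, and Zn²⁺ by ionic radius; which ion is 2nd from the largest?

Tabulating Z and e⁻: Si⁴⁺ (Z=14, 10 e⁻), Ge⁴⁺ (Z=32, 28 e⁻), Ga³⁺ (Z=31, 28 e⁻), Zn²⁺ (Z=30, 28 e⁻), Hg²⁺ (Z=80, 78 e⁻). Si⁴⁺ < Ge⁴⁺ (same group, 1 shell fewer); Ge⁴⁺ < Ga³⁺ (isoelectronic, higher Z=32 is smaller); Ga³⁺ < Zn²⁺ (isoelectronic, higher Z=31 is smaller); Zn²⁺ < Hg²⁺ (same group, period 4 vs 6).
So the order is Si⁴⁺ < Ge⁴⁺ < Ga³⁺ < Zn²⁺ < Hg²⁺; the 2nd-largest ion is Zn²⁺.

Zn²⁺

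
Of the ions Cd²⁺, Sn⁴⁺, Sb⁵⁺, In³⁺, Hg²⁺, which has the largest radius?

First list Z and electron count for each: Sb⁵⁺ has 46 e⁻ (Z=51), Sn⁴⁺ has 46 e⁻ (Z=50), In³⁺ has 46 e⁻ (Z=49), Cd²⁺ has 46 e⁻ (Z=48), Hg²⁺ has 78 e⁻ (Z=80). Sb⁵⁺ < Sn⁴⁺ (isoelectronic, higher Z=51 is smaller); Sn⁴⁺ < In³⁺ (isoelectronic, higher Z=50 is smaller); In³⁺ < Cd²⁺ (both 46 e⁻, Z=49>48); Cd²⁺ < Hg²⁺ (same group, 1 shell fewer).

Hg²⁺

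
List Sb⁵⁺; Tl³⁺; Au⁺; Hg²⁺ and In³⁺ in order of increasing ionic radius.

Sb⁵⁺ < In³⁺ < Tl³⁺ < Hg²⁺ < Au⁺

Sb⁵⁺ has 46 e⁻ (Z=51), In³⁺ has 46 e⁻ (Z=49), Tl³⁺ has 78 e⁻ (Z=81), Hg²⁺ has 78 e⁻ (Z=80), Au⁺ has 78 e⁻ (Z=79). Sb⁵⁺ < In³⁺ (both 46 e⁻, Z=51>49); In³⁺ < Tl³⁺ (same group, 1 shell fewer); Tl³⁺ < Hg²⁺ (both 78 e⁻, Z=81>80); Hg²⁺ < Au⁺ (both 78 e⁻, Z=80>79).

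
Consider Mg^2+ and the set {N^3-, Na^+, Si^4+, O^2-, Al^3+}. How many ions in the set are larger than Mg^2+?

3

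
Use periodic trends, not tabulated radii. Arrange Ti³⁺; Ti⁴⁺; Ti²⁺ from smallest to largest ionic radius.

These are all Ti ions. Removing more electrons (higher positive charge) pulls the remaining electrons in closer, so Ti⁴⁺ is smallest and Ti²⁺ is largest.

Ti⁴⁺ < Ti³⁺ < Ti²⁺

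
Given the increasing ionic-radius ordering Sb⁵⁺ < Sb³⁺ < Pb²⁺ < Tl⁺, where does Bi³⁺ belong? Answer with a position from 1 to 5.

3

First list Z and electron count for each: Sb⁵⁺: 46 e⁻, Z=51, Sb³⁺: 48 e⁻, Z=51, Bi³⁺: 80 e⁻, Z=83, Pb²⁺: 80 e⁻, Z=82, Tl⁺: 80 e⁻, Z=81. Sb⁵⁺ < Sb³⁺ (higher charge on the same element); Sb³⁺ < Bi³⁺ (same group, period 5 vs 6); Bi³⁺ < Pb²⁺ (isoelectronic, higher Z=83 is smaller); Pb²⁺ < Tl⁺ (both 80 e⁻, Z=82>81).
Merged order: Sb⁵⁺ < Sb³⁺ < Bi³⁺ < Pb²⁺ < Tl⁺ — Bi³⁺ is number 3.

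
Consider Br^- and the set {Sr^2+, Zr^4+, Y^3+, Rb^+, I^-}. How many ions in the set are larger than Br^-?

1

Tabulating Z and e⁻: Zr^4+ (Z=40, 36 e⁻), Y^3+ (Z=39, 36 e⁻), Sr^2+ (Z=38, 36 e⁻), Rb^+ (Z=37, 36 e⁻), Br^- (Z=35, 36 e⁻), I^- (Z=53, 54 e⁻). Zr^4+ < Y^3+ (both 36 e⁻, Z=40>39); Y^3+ < Sr^2+ (isoelectronic, higher Z=39 is smaller); Sr^2+ < Rb^+ (both 36 e⁻, Z=38>37); Rb^+ < Br^- (isoelectronic, higher Z=37 is smaller); Br^- < I^- (same group, 1 shell fewer).
Relative to Br^-, the ions that are larger are I^-. So 1 is larger.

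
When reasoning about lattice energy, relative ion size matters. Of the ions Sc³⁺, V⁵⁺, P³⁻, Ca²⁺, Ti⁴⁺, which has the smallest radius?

V⁵⁺

Each ion has 18 electrons. The ranking follows nuclear charge in reverse — greater Z gives a smaller radius. V⁵⁺ (Z=23), Ti⁴⁺ (Z=22), Sc³⁺ (Z=21), Ca²⁺ (Z=20), P³⁻ (Z=15).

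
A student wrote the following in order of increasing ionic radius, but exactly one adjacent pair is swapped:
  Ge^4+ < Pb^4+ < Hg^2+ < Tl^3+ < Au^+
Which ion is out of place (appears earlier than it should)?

Hg^2+

Compare adjacent ions: both have 78 electrons but Z(Tl)=81 > Z(Hg)=80, so Tl^3+ should be the smaller of the two — yet in this increasing list Hg^2+ sits before Tl^3+. Nothing else is reversed, so Hg^2+ should move one place to the right.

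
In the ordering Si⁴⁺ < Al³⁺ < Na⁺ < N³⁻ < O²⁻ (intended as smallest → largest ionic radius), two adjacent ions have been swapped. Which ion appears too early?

N³⁻

Compare adjacent ions: O²⁻ and N³⁻ share 10 electrons; the higher nuclear charge on O (Z=8) contracts it more, so O²⁻ < N³⁻ — yet in this increasing list N³⁻ sits before O²⁻. Nothing else is reversed, so N³⁻ should move one place to the right.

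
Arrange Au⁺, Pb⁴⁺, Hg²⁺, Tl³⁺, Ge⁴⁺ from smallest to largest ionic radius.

Ge⁴⁺ < Pb⁴⁺ < Tl³⁺ < Hg²⁺ < Au⁺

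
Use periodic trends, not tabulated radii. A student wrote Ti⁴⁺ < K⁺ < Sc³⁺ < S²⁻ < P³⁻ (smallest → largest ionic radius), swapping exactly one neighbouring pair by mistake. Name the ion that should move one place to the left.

The pair K⁺, Sc³⁺ is the wrong way round — both have 18 electrons but Z(Sc)=21 > Z(K)=19, so Sc³⁺ should be the smaller of the two. All other adjacent pairs agree with periodic trends, so Sc³⁺ is the misplaced ion.

Sc³⁺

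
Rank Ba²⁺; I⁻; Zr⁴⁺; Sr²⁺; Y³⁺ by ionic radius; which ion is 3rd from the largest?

Sr²⁺

Zr⁴⁺ (Z=40, 36 e⁻), Y³⁺ (Z=39, 36 e⁻), Sr²⁺ (Z=38, 36 e⁻), Ba²⁺ (Z=56, 54 e⁻), I⁻ (Z=53, 54 e⁻). Zr⁴⁺ < Y³⁺ (isoelectronic, higher Z=40 is smaller); Y³⁺ < Sr²⁺ (both 36 e⁻, Z=39>38); Sr²⁺ < Ba²⁺ (same group, 1 shell fewer); Ba²⁺ < I⁻ (isoelectronic, higher Z=56 is smaller).
So the order is Zr⁴⁺ < Y³⁺ < Sr²⁺ < Ba²⁺ < I⁻; the 3rd-largest ion is Sr²⁺.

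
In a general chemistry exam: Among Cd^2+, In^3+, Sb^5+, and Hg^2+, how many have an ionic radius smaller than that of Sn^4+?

First list Z and electron count for each: Sb^5+ has 46 e⁻ (Z=51), Sn^4+ has 46 e⁻ (Z=50), In^3+ has 46 e⁻ (Z=49), Cd^2+ has 46 e⁻ (Z=48), Hg^2+ has 78 e⁻ (Z=80). Sb^5+ < Sn^4+ (both 46 e⁻, Z=51>50); Sn^4+ < In^3+ (isoelectronic, higher Z=50 is smaller); In^3+ < Cd^2+ (both 46 e⁻, Z=49>48); Cd^2+ < Hg^2+ (same group, 1 shell fewer).
Relative to Sn^4+, the ions that are smaller are Sb^5+. So 1 is smaller.

1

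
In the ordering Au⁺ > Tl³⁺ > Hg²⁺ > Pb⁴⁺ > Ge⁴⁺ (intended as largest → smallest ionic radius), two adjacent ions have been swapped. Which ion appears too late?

Hg²⁺

Scanning neighbour by neighbour, only Tl³⁺/Hg²⁺ violates a trend: both have 78 electrons but Z(Tl)=81 > Z(Hg)=80, so Tl³⁺ should be the smaller of the two. That makes Hg²⁺ the one sitting a position late relative to where it belongs.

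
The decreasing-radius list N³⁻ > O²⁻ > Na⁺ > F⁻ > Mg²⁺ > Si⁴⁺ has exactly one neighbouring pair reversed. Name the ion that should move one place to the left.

Compare adjacent ions: they are isoelectronic (10 e⁻) and Na has more protons than F (11 vs 9), making Na⁺ smaller — yet in this decreasing list Na⁺ sits before F⁻. Nothing else is reversed, so F⁻ should move one place to the left.

F⁻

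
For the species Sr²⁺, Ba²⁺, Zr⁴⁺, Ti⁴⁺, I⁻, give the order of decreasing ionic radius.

I⁻ > Ba²⁺ > Sr²⁺ > Zr⁴⁺ > Ti⁴⁺

Work out protons and electrons: Ti⁴⁺ (Z=22, 18 e⁻), Zr⁴⁺ (Z=40, 36 e⁻), Sr²⁺ (Z=38, 36 e⁻), Ba²⁺ (Z=56, 54 e⁻), I⁻ (Z=53, 54 e⁻). Ti⁴⁺ < Zr⁴⁺ (same group, period 4 vs 5); Zr⁴⁺ < Sr²⁺ (both 36 e⁻, Z=40>38); Sr²⁺ < Ba²⁺ (same group, 1 shell fewer); Ba²⁺ < I⁻ (isoelectronic, higher Z=56 is smaller).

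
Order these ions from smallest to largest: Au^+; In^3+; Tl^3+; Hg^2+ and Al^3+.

Al^3+ < In^3+ < Tl^3+ < Hg^2+ < Au^+

Al^3+: 10 e⁻, Z=13, In^3+: 46 e⁻, Z=49, Tl^3+: 78 e⁻, Z=81, Hg^2+: 78 e⁻, Z=80, Au^+: 78 e⁻, Z=79. Al^3+ < In^3+ (same group, 2 shells fewer); In^3+ < Tl^3+ (same group, 1 shell fewer); Tl^3+ < Hg^2+ (isoelectronic, higher Z=81 is smaller); Hg^2+ < Au^+ (isoelectronic, higher Z=80 is smaller).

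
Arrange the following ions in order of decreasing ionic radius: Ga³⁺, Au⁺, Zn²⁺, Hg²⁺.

Ga³⁺ has 28 e⁻ (Z=31), Zn²⁺ has 28 e⁻ (Z=30), Hg²⁺ has 78 e⁻ (Z=80), Au⁺ has 78 e⁻ (Z=79). Ga³⁺ < Zn²⁺ (both 28 e⁻, Z=31>30); Zn²⁺ < Hg²⁺ (same group, period 4 vs 6); Hg²⁺ < Au⁺ (both 78 e⁻, Z=80>79).

Au⁺ > Hg²⁺ > Zn²⁺ > Ga³⁺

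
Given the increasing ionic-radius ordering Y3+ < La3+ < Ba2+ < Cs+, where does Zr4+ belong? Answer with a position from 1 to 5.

1

Zr4+ has 36 e⁻ (Z=40), Y3+ has 36 e⁻ (Z=39), La3+ has 54 e⁻ (Z=57), Ba2+ has 54 e⁻ (Z=56), Cs+ has 54 e⁻ (Z=55). Zr4+ < Y3+ (isoelectronic, higher Z=40 is smaller); Y3+ < La3+ (same group, 1 shell fewer); La3+ < Ba2+ (isoelectronic, higher Z=57 is smaller); Ba2+ < Cs+ (isoelectronic, higher Z=56 is smaller).
The complete sequence is Zr4+ < Y3+ < La3+ < Ba2+ < Cs+. Zr4+ sits at position 1.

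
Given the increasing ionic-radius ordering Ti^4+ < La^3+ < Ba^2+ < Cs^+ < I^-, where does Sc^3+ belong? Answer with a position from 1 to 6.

2

Tabulating Z and e⁻: Ti^4+ (Z=22, 18 e⁻), Sc^3+ (Z=21, 18 e⁻), La^3+ (Z=57, 54 e⁻), Ba^2+ (Z=56, 54 e⁻), Cs^+ (Z=55, 54 e⁻), I^- (Z=53, 54 e⁻). Ti^4+ < Sc^3+ (isoelectronic, higher Z=22 is smaller); Sc^3+ < La^3+ (same group, period 4 vs 6); La^3+ < Ba^2+ (both 54 e⁻, Z=57>56); Ba^2+ < Cs^+ (both 54 e⁻, Z=56>55); Cs^+ < I^- (isoelectronic, higher Z=55 is smaller).
With Sc^3+ included the full order is Ti^4+ < Sc^3+ < La^3+ < Ba^2+ < Cs^+ < I^-, so it takes position 2.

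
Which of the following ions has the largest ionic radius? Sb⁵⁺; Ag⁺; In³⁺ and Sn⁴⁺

Ag⁺

Each ion has 46 electrons. The ranking follows nuclear charge in reverse — greater Z gives a smaller radius. Sb⁵⁺ (Z=51), Sn⁴⁺ (Z=50), In³⁺ (Z=49), Ag⁺ (Z=47).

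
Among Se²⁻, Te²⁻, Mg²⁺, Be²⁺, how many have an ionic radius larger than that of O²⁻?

First list Z and electron count for each: Be²⁺ has 2 e⁻ (Z=4), Mg²⁺ has 10 e⁻ (Z=12), O²⁻ has 10 e⁻ (Z=8), Se²⁻ has 36 e⁻ (Z=34), Te²⁻ has 54 e⁻ (Z=52). Be²⁺ < Mg²⁺ (same group, period 2 vs 3); Mg²⁺ < O²⁻ (isoelectronic, higher Z=12 is smaller); O²⁻ < Se²⁻ (same group, period 2 vs 4); Se²⁻ < Te²⁻ (same group, period 4 vs 5).
Placing each against O²⁻: smaller — Be²⁺, Mg²⁺; larger — Se²⁻, Te²⁻. So 2 are larger.

2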